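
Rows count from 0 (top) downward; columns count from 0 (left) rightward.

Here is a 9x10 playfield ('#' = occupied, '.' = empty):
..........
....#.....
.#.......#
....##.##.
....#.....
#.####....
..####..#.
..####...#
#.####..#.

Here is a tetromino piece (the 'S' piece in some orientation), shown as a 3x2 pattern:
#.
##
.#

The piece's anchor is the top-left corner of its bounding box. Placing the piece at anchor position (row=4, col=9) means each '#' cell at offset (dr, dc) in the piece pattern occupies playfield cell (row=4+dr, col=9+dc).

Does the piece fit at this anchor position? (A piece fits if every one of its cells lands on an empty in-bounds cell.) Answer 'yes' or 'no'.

Check each piece cell at anchor (4, 9):
  offset (0,0) -> (4,9): empty -> OK
  offset (1,0) -> (5,9): empty -> OK
  offset (1,1) -> (5,10): out of bounds -> FAIL
  offset (2,1) -> (6,10): out of bounds -> FAIL
All cells valid: no

Answer: no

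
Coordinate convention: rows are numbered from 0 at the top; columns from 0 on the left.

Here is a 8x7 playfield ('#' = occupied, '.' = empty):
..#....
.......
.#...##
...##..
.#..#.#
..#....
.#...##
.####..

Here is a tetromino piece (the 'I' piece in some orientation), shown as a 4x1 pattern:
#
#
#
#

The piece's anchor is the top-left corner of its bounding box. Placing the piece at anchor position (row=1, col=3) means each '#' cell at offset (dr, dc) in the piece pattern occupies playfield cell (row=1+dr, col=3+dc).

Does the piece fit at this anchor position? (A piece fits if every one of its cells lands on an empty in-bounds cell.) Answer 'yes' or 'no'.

Answer: no

Derivation:
Check each piece cell at anchor (1, 3):
  offset (0,0) -> (1,3): empty -> OK
  offset (1,0) -> (2,3): empty -> OK
  offset (2,0) -> (3,3): occupied ('#') -> FAIL
  offset (3,0) -> (4,3): empty -> OK
All cells valid: no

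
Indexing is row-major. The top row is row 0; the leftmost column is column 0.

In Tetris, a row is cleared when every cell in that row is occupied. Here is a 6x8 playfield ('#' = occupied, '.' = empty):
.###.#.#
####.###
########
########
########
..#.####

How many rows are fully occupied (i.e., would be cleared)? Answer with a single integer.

Check each row:
  row 0: 3 empty cells -> not full
  row 1: 1 empty cell -> not full
  row 2: 0 empty cells -> FULL (clear)
  row 3: 0 empty cells -> FULL (clear)
  row 4: 0 empty cells -> FULL (clear)
  row 5: 3 empty cells -> not full
Total rows cleared: 3

Answer: 3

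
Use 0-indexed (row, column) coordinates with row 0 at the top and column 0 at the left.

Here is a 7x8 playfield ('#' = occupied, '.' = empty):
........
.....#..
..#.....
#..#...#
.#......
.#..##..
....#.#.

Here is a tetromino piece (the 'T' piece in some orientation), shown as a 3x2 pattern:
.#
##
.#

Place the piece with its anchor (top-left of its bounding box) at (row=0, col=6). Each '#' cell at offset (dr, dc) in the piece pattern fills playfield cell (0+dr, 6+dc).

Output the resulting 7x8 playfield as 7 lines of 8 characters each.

Fill (0+0,6+1) = (0,7)
Fill (0+1,6+0) = (1,6)
Fill (0+1,6+1) = (1,7)
Fill (0+2,6+1) = (2,7)

Answer: .......#
.....###
..#....#
#..#...#
.#......
.#..##..
....#.#.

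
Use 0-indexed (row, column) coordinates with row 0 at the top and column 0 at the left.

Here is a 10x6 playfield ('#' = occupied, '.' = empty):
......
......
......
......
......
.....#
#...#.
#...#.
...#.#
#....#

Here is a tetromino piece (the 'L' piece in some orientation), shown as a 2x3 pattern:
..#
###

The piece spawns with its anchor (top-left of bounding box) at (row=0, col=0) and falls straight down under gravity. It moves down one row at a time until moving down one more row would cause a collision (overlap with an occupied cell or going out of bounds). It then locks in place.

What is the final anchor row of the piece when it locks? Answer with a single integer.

Answer: 4

Derivation:
Spawn at (row=0, col=0). Try each row:
  row 0: fits
  row 1: fits
  row 2: fits
  row 3: fits
  row 4: fits
  row 5: blocked -> lock at row 4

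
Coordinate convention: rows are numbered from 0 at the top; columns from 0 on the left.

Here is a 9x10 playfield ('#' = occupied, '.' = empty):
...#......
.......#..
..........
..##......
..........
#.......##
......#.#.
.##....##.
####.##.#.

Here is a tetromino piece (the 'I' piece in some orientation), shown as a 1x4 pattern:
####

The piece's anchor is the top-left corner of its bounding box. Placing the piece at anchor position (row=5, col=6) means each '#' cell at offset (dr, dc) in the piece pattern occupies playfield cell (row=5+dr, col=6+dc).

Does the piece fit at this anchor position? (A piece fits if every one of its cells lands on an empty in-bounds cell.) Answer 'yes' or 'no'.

Check each piece cell at anchor (5, 6):
  offset (0,0) -> (5,6): empty -> OK
  offset (0,1) -> (5,7): empty -> OK
  offset (0,2) -> (5,8): occupied ('#') -> FAIL
  offset (0,3) -> (5,9): occupied ('#') -> FAIL
All cells valid: no

Answer: no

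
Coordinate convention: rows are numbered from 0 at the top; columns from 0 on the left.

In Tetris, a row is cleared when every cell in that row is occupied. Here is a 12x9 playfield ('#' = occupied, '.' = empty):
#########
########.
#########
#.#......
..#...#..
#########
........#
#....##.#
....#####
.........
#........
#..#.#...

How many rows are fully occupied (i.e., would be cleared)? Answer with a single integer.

Check each row:
  row 0: 0 empty cells -> FULL (clear)
  row 1: 1 empty cell -> not full
  row 2: 0 empty cells -> FULL (clear)
  row 3: 7 empty cells -> not full
  row 4: 7 empty cells -> not full
  row 5: 0 empty cells -> FULL (clear)
  row 6: 8 empty cells -> not full
  row 7: 5 empty cells -> not full
  row 8: 4 empty cells -> not full
  row 9: 9 empty cells -> not full
  row 10: 8 empty cells -> not full
  row 11: 6 empty cells -> not full
Total rows cleared: 3

Answer: 3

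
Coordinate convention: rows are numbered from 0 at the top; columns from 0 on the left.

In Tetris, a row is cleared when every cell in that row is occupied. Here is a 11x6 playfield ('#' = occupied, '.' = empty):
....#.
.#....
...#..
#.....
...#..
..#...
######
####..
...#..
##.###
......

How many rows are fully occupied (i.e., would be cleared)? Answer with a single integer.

Check each row:
  row 0: 5 empty cells -> not full
  row 1: 5 empty cells -> not full
  row 2: 5 empty cells -> not full
  row 3: 5 empty cells -> not full
  row 4: 5 empty cells -> not full
  row 5: 5 empty cells -> not full
  row 6: 0 empty cells -> FULL (clear)
  row 7: 2 empty cells -> not full
  row 8: 5 empty cells -> not full
  row 9: 1 empty cell -> not full
  row 10: 6 empty cells -> not full
Total rows cleared: 1

Answer: 1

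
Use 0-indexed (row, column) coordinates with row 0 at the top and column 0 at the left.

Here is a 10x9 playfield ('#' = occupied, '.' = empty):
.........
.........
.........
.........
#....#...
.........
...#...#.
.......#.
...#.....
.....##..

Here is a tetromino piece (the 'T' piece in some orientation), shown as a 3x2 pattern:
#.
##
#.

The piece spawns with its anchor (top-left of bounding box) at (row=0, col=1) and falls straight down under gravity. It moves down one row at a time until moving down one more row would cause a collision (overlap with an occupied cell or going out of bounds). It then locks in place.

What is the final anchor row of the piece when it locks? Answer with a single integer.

Answer: 7

Derivation:
Spawn at (row=0, col=1). Try each row:
  row 0: fits
  row 1: fits
  row 2: fits
  row 3: fits
  row 4: fits
  row 5: fits
  row 6: fits
  row 7: fits
  row 8: blocked -> lock at row 7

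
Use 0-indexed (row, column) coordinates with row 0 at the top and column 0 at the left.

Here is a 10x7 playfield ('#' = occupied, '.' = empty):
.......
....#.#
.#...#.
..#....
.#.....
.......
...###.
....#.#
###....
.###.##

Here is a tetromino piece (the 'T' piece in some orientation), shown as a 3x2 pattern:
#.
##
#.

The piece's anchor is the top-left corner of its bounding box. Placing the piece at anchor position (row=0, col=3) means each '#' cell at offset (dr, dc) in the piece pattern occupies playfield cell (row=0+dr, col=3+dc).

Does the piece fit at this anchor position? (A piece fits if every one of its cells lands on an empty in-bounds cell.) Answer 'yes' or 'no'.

Answer: no

Derivation:
Check each piece cell at anchor (0, 3):
  offset (0,0) -> (0,3): empty -> OK
  offset (1,0) -> (1,3): empty -> OK
  offset (1,1) -> (1,4): occupied ('#') -> FAIL
  offset (2,0) -> (2,3): empty -> OK
All cells valid: no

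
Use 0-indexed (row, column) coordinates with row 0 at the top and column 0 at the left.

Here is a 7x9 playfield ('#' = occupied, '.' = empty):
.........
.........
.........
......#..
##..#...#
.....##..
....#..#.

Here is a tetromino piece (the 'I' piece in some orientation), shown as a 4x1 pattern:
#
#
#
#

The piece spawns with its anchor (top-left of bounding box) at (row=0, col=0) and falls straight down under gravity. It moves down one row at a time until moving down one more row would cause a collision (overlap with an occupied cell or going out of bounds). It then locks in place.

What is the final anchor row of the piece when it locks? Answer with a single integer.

Answer: 0

Derivation:
Spawn at (row=0, col=0). Try each row:
  row 0: fits
  row 1: blocked -> lock at row 0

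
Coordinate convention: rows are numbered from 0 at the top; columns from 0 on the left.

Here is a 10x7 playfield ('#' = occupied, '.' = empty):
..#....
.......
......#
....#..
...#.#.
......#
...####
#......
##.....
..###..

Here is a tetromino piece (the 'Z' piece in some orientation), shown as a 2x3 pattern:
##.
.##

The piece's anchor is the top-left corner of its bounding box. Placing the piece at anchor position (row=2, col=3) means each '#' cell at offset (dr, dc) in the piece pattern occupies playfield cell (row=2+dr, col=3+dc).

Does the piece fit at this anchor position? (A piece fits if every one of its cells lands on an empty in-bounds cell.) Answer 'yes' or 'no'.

Answer: no

Derivation:
Check each piece cell at anchor (2, 3):
  offset (0,0) -> (2,3): empty -> OK
  offset (0,1) -> (2,4): empty -> OK
  offset (1,1) -> (3,4): occupied ('#') -> FAIL
  offset (1,2) -> (3,5): empty -> OK
All cells valid: no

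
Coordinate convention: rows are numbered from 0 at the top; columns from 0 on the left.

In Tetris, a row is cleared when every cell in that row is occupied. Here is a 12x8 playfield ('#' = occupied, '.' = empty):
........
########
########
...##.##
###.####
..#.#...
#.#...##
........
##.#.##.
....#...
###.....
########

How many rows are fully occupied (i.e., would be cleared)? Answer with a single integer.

Check each row:
  row 0: 8 empty cells -> not full
  row 1: 0 empty cells -> FULL (clear)
  row 2: 0 empty cells -> FULL (clear)
  row 3: 4 empty cells -> not full
  row 4: 1 empty cell -> not full
  row 5: 6 empty cells -> not full
  row 6: 4 empty cells -> not full
  row 7: 8 empty cells -> not full
  row 8: 3 empty cells -> not full
  row 9: 7 empty cells -> not full
  row 10: 5 empty cells -> not full
  row 11: 0 empty cells -> FULL (clear)
Total rows cleared: 3

Answer: 3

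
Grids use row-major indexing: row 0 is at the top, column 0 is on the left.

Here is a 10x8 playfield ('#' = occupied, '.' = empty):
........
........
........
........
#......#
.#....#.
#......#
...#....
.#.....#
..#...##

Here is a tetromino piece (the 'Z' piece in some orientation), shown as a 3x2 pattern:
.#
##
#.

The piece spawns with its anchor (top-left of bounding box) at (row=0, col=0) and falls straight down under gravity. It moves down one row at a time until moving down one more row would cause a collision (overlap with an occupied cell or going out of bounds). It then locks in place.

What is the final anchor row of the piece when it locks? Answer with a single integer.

Spawn at (row=0, col=0). Try each row:
  row 0: fits
  row 1: fits
  row 2: blocked -> lock at row 1

Answer: 1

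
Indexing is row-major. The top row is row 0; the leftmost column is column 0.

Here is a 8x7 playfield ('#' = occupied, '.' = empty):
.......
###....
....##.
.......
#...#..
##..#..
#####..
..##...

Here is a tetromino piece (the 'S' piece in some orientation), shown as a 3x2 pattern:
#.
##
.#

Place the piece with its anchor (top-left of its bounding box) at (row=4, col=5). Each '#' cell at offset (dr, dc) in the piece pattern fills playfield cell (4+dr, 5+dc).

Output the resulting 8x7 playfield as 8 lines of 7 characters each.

Fill (4+0,5+0) = (4,5)
Fill (4+1,5+0) = (5,5)
Fill (4+1,5+1) = (5,6)
Fill (4+2,5+1) = (6,6)

Answer: .......
###....
....##.
.......
#...##.
##..###
#####.#
..##...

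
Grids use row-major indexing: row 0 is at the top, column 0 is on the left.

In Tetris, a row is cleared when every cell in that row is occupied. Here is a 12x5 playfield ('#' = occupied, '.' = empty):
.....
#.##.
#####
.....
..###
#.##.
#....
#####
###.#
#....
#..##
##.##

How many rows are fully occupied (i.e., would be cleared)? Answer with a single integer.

Check each row:
  row 0: 5 empty cells -> not full
  row 1: 2 empty cells -> not full
  row 2: 0 empty cells -> FULL (clear)
  row 3: 5 empty cells -> not full
  row 4: 2 empty cells -> not full
  row 5: 2 empty cells -> not full
  row 6: 4 empty cells -> not full
  row 7: 0 empty cells -> FULL (clear)
  row 8: 1 empty cell -> not full
  row 9: 4 empty cells -> not full
  row 10: 2 empty cells -> not full
  row 11: 1 empty cell -> not full
Total rows cleared: 2

Answer: 2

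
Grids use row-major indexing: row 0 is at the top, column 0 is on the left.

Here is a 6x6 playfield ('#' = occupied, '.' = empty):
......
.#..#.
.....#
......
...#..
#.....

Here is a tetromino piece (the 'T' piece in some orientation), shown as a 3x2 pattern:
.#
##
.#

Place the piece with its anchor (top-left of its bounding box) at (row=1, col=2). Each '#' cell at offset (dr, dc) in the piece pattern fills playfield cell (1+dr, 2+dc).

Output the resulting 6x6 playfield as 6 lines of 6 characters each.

Fill (1+0,2+1) = (1,3)
Fill (1+1,2+0) = (2,2)
Fill (1+1,2+1) = (2,3)
Fill (1+2,2+1) = (3,3)

Answer: ......
.#.##.
..##.#
...#..
...#..
#.....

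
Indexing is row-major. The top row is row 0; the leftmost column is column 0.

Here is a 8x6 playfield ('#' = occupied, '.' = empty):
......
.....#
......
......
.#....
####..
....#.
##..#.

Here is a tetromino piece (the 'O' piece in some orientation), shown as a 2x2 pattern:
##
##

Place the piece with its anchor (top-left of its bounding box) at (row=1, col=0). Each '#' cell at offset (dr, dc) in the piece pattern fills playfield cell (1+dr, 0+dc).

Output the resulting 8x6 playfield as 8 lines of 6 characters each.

Fill (1+0,0+0) = (1,0)
Fill (1+0,0+1) = (1,1)
Fill (1+1,0+0) = (2,0)
Fill (1+1,0+1) = (2,1)

Answer: ......
##...#
##....
......
.#....
####..
....#.
##..#.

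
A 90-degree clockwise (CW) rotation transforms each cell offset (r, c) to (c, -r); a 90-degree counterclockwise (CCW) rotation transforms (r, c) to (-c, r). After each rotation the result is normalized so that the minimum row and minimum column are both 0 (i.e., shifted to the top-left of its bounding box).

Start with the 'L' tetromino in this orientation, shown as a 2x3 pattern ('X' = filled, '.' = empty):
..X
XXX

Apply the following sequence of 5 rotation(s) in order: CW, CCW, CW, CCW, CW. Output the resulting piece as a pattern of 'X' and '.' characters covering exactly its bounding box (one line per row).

Answer: X.
X.
XX

Derivation:
Start:
..X
XXX
After rotation 1 (CW):
X.
X.
XX
After rotation 2 (CCW):
..X
XXX
After rotation 3 (CW):
X.
X.
XX
After rotation 4 (CCW):
..X
XXX
After rotation 5 (CW):
X.
X.
XX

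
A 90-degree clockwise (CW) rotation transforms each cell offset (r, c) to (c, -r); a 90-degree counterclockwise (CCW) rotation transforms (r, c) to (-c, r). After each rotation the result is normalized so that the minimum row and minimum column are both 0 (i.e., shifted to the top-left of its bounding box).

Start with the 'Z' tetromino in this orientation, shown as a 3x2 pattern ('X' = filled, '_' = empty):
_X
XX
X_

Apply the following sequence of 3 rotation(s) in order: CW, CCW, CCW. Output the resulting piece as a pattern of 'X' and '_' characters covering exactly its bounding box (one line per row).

Answer: XX_
_XX

Derivation:
Start:
_X
XX
X_
After rotation 1 (CW):
XX_
_XX
After rotation 2 (CCW):
_X
XX
X_
After rotation 3 (CCW):
XX_
_XX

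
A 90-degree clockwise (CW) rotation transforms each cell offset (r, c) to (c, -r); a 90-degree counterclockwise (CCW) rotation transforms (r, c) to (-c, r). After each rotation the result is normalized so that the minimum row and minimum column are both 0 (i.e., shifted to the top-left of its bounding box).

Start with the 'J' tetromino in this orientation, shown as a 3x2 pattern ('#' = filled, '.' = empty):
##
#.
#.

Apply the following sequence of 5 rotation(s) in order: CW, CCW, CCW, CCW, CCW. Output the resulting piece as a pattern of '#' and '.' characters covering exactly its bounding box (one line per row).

Start:
##
#.
#.
After rotation 1 (CW):
###
..#
After rotation 2 (CCW):
##
#.
#.
After rotation 3 (CCW):
#..
###
After rotation 4 (CCW):
.#
.#
##
After rotation 5 (CCW):
###
..#

Answer: ###
..#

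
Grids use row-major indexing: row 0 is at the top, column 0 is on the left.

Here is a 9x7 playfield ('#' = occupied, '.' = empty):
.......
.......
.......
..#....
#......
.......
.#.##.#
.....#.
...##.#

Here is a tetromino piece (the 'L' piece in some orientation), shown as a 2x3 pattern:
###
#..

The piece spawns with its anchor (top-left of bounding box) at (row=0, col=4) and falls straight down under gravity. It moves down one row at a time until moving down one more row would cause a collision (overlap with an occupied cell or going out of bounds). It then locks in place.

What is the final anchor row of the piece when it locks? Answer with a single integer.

Answer: 4

Derivation:
Spawn at (row=0, col=4). Try each row:
  row 0: fits
  row 1: fits
  row 2: fits
  row 3: fits
  row 4: fits
  row 5: blocked -> lock at row 4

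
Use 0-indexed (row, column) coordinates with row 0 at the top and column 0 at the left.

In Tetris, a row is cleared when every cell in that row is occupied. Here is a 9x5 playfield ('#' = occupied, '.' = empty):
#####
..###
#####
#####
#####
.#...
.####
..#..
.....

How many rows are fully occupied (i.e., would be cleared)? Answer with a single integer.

Check each row:
  row 0: 0 empty cells -> FULL (clear)
  row 1: 2 empty cells -> not full
  row 2: 0 empty cells -> FULL (clear)
  row 3: 0 empty cells -> FULL (clear)
  row 4: 0 empty cells -> FULL (clear)
  row 5: 4 empty cells -> not full
  row 6: 1 empty cell -> not full
  row 7: 4 empty cells -> not full
  row 8: 5 empty cells -> not full
Total rows cleared: 4

Answer: 4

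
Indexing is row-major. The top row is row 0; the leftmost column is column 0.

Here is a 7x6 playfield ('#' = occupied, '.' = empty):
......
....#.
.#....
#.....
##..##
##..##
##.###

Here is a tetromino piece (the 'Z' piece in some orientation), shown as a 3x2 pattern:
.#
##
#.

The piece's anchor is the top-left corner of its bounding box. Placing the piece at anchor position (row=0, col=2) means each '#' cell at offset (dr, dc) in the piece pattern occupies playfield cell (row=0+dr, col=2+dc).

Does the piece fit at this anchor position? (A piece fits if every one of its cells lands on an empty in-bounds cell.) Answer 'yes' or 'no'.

Check each piece cell at anchor (0, 2):
  offset (0,1) -> (0,3): empty -> OK
  offset (1,0) -> (1,2): empty -> OK
  offset (1,1) -> (1,3): empty -> OK
  offset (2,0) -> (2,2): empty -> OK
All cells valid: yes

Answer: yes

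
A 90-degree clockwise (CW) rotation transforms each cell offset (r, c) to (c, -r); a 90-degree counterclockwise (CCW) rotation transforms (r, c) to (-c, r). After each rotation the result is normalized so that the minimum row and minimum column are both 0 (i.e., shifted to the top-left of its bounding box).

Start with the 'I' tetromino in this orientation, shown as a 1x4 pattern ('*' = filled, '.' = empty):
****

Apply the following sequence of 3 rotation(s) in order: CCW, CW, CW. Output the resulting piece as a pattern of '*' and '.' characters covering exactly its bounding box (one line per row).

Start:
****
After rotation 1 (CCW):
*
*
*
*
After rotation 2 (CW):
****
After rotation 3 (CW):
*
*
*
*

Answer: *
*
*
*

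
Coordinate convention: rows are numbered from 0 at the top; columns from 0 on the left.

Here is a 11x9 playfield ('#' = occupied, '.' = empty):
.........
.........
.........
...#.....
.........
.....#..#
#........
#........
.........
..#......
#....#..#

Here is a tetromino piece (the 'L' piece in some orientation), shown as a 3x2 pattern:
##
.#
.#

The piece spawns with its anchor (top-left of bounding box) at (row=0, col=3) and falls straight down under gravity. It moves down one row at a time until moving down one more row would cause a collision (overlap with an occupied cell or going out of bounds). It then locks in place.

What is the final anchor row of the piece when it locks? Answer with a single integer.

Spawn at (row=0, col=3). Try each row:
  row 0: fits
  row 1: fits
  row 2: fits
  row 3: blocked -> lock at row 2

Answer: 2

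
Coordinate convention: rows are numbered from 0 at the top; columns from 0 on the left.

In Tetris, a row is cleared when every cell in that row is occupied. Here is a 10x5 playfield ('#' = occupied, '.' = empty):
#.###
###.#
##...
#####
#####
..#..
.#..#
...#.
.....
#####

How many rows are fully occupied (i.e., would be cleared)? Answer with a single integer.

Check each row:
  row 0: 1 empty cell -> not full
  row 1: 1 empty cell -> not full
  row 2: 3 empty cells -> not full
  row 3: 0 empty cells -> FULL (clear)
  row 4: 0 empty cells -> FULL (clear)
  row 5: 4 empty cells -> not full
  row 6: 3 empty cells -> not full
  row 7: 4 empty cells -> not full
  row 8: 5 empty cells -> not full
  row 9: 0 empty cells -> FULL (clear)
Total rows cleared: 3

Answer: 3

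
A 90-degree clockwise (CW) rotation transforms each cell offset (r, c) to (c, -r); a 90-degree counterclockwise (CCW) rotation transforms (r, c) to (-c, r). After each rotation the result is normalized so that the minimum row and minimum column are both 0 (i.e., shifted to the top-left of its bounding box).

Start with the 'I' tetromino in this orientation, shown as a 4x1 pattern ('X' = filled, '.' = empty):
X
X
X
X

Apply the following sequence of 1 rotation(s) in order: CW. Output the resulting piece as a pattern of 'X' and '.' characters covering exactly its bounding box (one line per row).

Start:
X
X
X
X
After rotation 1 (CW):
XXXX

Answer: XXXX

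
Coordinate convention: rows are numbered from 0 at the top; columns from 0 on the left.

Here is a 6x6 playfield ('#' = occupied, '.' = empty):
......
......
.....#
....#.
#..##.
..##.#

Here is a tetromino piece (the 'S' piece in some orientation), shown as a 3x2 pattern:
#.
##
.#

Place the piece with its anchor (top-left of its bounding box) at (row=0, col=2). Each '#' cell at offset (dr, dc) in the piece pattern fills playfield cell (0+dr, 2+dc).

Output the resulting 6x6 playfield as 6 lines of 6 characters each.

Fill (0+0,2+0) = (0,2)
Fill (0+1,2+0) = (1,2)
Fill (0+1,2+1) = (1,3)
Fill (0+2,2+1) = (2,3)

Answer: ..#...
..##..
...#.#
....#.
#..##.
..##.#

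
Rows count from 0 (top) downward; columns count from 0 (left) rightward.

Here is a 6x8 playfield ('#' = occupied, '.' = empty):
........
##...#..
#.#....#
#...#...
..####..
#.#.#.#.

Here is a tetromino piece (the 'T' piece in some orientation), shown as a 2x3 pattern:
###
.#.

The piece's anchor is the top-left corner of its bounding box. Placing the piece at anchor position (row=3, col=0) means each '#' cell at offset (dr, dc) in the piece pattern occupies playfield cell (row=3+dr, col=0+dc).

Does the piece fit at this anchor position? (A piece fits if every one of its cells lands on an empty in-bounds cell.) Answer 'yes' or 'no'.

Check each piece cell at anchor (3, 0):
  offset (0,0) -> (3,0): occupied ('#') -> FAIL
  offset (0,1) -> (3,1): empty -> OK
  offset (0,2) -> (3,2): empty -> OK
  offset (1,1) -> (4,1): empty -> OK
All cells valid: no

Answer: no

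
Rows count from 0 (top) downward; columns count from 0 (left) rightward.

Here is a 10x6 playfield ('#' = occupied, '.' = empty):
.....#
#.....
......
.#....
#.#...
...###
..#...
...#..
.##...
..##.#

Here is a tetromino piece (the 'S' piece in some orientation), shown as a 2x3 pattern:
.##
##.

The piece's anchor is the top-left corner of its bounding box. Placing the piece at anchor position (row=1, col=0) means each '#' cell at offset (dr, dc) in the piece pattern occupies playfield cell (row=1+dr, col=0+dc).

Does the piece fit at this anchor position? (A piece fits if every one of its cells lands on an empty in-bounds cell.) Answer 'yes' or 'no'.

Check each piece cell at anchor (1, 0):
  offset (0,1) -> (1,1): empty -> OK
  offset (0,2) -> (1,2): empty -> OK
  offset (1,0) -> (2,0): empty -> OK
  offset (1,1) -> (2,1): empty -> OK
All cells valid: yes

Answer: yes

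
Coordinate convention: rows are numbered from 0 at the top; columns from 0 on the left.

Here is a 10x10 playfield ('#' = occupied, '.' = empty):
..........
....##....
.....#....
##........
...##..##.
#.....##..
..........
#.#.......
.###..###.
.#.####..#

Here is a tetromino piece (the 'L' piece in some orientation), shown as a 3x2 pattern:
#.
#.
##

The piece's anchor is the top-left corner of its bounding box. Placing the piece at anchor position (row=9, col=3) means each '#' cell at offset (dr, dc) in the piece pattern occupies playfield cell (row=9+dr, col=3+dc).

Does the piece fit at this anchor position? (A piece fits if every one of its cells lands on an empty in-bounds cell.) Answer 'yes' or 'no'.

Answer: no

Derivation:
Check each piece cell at anchor (9, 3):
  offset (0,0) -> (9,3): occupied ('#') -> FAIL
  offset (1,0) -> (10,3): out of bounds -> FAIL
  offset (2,0) -> (11,3): out of bounds -> FAIL
  offset (2,1) -> (11,4): out of bounds -> FAIL
All cells valid: no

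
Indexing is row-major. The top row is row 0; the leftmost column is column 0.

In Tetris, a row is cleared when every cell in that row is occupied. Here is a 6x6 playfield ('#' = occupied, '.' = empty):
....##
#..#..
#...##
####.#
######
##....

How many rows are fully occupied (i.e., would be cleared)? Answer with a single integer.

Check each row:
  row 0: 4 empty cells -> not full
  row 1: 4 empty cells -> not full
  row 2: 3 empty cells -> not full
  row 3: 1 empty cell -> not full
  row 4: 0 empty cells -> FULL (clear)
  row 5: 4 empty cells -> not full
Total rows cleared: 1

Answer: 1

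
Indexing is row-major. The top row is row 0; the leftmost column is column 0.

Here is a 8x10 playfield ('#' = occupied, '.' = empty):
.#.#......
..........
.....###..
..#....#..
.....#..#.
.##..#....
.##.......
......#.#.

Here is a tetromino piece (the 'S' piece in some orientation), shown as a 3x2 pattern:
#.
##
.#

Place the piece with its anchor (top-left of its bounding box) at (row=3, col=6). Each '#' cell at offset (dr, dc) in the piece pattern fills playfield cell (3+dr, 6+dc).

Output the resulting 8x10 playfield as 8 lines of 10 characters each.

Fill (3+0,6+0) = (3,6)
Fill (3+1,6+0) = (4,6)
Fill (3+1,6+1) = (4,7)
Fill (3+2,6+1) = (5,7)

Answer: .#.#......
..........
.....###..
..#...##..
.....####.
.##..#.#..
.##.......
......#.#.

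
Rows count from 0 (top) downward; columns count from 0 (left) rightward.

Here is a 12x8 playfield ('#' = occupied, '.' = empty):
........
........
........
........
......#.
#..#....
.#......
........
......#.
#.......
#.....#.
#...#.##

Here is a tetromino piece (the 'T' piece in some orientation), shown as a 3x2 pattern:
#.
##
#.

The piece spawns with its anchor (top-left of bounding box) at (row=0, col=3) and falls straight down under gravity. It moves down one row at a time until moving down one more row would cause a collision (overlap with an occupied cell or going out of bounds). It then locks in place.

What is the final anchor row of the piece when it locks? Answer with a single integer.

Spawn at (row=0, col=3). Try each row:
  row 0: fits
  row 1: fits
  row 2: fits
  row 3: blocked -> lock at row 2

Answer: 2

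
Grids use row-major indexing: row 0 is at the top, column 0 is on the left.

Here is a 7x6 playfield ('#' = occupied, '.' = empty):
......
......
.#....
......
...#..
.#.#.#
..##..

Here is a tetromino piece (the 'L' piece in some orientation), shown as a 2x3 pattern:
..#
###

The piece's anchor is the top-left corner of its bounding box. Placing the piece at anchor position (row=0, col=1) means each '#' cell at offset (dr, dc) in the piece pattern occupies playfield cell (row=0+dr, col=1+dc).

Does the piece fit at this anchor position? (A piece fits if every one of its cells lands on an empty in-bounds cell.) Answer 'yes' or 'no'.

Check each piece cell at anchor (0, 1):
  offset (0,2) -> (0,3): empty -> OK
  offset (1,0) -> (1,1): empty -> OK
  offset (1,1) -> (1,2): empty -> OK
  offset (1,2) -> (1,3): empty -> OK
All cells valid: yes

Answer: yes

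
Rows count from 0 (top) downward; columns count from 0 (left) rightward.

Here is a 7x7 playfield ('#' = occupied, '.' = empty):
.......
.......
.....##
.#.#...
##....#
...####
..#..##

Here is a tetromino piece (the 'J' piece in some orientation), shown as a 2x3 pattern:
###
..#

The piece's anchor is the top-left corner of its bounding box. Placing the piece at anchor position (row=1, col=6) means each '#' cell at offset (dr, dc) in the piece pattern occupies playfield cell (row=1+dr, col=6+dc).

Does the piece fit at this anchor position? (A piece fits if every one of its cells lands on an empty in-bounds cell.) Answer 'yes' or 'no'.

Answer: no

Derivation:
Check each piece cell at anchor (1, 6):
  offset (0,0) -> (1,6): empty -> OK
  offset (0,1) -> (1,7): out of bounds -> FAIL
  offset (0,2) -> (1,8): out of bounds -> FAIL
  offset (1,2) -> (2,8): out of bounds -> FAIL
All cells valid: no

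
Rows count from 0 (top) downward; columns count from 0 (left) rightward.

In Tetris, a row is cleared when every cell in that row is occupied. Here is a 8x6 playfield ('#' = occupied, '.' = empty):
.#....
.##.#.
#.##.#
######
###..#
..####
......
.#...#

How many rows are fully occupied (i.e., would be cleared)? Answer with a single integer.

Answer: 1

Derivation:
Check each row:
  row 0: 5 empty cells -> not full
  row 1: 3 empty cells -> not full
  row 2: 2 empty cells -> not full
  row 3: 0 empty cells -> FULL (clear)
  row 4: 2 empty cells -> not full
  row 5: 2 empty cells -> not full
  row 6: 6 empty cells -> not full
  row 7: 4 empty cells -> not full
Total rows cleared: 1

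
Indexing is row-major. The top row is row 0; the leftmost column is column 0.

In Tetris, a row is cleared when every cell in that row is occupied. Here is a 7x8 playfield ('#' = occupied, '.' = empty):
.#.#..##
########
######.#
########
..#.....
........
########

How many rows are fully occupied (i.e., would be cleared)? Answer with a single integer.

Check each row:
  row 0: 4 empty cells -> not full
  row 1: 0 empty cells -> FULL (clear)
  row 2: 1 empty cell -> not full
  row 3: 0 empty cells -> FULL (clear)
  row 4: 7 empty cells -> not full
  row 5: 8 empty cells -> not full
  row 6: 0 empty cells -> FULL (clear)
Total rows cleared: 3

Answer: 3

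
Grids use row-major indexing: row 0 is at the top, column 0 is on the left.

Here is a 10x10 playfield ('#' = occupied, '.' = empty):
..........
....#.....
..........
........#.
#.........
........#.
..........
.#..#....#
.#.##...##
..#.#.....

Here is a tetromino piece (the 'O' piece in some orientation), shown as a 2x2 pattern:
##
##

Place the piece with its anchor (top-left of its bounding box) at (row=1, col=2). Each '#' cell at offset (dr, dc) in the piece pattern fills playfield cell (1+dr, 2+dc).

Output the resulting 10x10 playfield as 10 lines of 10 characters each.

Fill (1+0,2+0) = (1,2)
Fill (1+0,2+1) = (1,3)
Fill (1+1,2+0) = (2,2)
Fill (1+1,2+1) = (2,3)

Answer: ..........
..###.....
..##......
........#.
#.........
........#.
..........
.#..#....#
.#.##...##
..#.#.....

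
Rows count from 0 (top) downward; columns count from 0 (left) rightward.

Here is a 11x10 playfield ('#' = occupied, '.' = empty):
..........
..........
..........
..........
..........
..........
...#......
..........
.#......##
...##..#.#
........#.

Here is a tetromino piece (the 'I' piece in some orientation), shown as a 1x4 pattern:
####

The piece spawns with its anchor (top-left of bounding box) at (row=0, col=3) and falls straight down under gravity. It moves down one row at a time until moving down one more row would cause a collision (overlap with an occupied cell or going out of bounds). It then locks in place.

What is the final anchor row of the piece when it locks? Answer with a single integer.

Answer: 5

Derivation:
Spawn at (row=0, col=3). Try each row:
  row 0: fits
  row 1: fits
  row 2: fits
  row 3: fits
  row 4: fits
  row 5: fits
  row 6: blocked -> lock at row 5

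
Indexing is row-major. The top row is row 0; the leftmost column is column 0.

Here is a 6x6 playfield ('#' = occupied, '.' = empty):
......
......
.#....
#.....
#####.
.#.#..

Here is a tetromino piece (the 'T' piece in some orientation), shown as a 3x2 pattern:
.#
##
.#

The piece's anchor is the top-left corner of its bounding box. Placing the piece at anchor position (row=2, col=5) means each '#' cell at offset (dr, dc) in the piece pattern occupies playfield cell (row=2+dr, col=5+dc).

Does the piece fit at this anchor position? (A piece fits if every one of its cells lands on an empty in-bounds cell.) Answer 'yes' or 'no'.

Check each piece cell at anchor (2, 5):
  offset (0,1) -> (2,6): out of bounds -> FAIL
  offset (1,0) -> (3,5): empty -> OK
  offset (1,1) -> (3,6): out of bounds -> FAIL
  offset (2,1) -> (4,6): out of bounds -> FAIL
All cells valid: no

Answer: no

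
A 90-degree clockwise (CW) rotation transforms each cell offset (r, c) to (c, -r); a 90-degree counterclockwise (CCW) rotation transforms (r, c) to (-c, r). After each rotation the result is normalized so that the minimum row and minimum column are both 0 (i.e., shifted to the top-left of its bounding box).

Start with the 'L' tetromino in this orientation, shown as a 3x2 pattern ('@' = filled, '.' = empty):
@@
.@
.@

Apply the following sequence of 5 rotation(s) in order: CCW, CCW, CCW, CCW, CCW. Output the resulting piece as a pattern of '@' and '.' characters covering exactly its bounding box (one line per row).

Start:
@@
.@
.@
After rotation 1 (CCW):
@@@
@..
After rotation 2 (CCW):
@.
@.
@@
After rotation 3 (CCW):
..@
@@@
After rotation 4 (CCW):
@@
.@
.@
After rotation 5 (CCW):
@@@
@..

Answer: @@@
@..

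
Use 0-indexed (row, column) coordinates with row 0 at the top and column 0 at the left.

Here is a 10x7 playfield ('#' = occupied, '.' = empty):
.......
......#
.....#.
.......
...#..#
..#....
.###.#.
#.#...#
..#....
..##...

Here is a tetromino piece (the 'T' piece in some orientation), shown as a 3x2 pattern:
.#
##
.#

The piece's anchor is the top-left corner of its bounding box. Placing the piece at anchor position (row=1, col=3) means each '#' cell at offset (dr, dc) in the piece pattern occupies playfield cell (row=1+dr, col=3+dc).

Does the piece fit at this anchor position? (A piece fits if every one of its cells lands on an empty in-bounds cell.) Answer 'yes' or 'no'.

Answer: yes

Derivation:
Check each piece cell at anchor (1, 3):
  offset (0,1) -> (1,4): empty -> OK
  offset (1,0) -> (2,3): empty -> OK
  offset (1,1) -> (2,4): empty -> OK
  offset (2,1) -> (3,4): empty -> OK
All cells valid: yes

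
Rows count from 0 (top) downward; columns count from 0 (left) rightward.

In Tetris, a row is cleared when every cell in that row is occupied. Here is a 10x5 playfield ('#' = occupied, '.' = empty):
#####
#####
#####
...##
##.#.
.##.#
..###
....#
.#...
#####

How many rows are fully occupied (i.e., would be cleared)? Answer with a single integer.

Check each row:
  row 0: 0 empty cells -> FULL (clear)
  row 1: 0 empty cells -> FULL (clear)
  row 2: 0 empty cells -> FULL (clear)
  row 3: 3 empty cells -> not full
  row 4: 2 empty cells -> not full
  row 5: 2 empty cells -> not full
  row 6: 2 empty cells -> not full
  row 7: 4 empty cells -> not full
  row 8: 4 empty cells -> not full
  row 9: 0 empty cells -> FULL (clear)
Total rows cleared: 4

Answer: 4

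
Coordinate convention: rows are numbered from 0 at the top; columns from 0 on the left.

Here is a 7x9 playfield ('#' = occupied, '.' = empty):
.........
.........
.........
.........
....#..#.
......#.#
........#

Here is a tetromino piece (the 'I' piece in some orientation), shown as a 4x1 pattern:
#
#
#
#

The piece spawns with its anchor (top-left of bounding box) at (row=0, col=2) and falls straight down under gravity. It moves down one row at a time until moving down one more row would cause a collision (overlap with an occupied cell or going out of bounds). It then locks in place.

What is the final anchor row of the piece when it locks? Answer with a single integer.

Spawn at (row=0, col=2). Try each row:
  row 0: fits
  row 1: fits
  row 2: fits
  row 3: fits
  row 4: blocked -> lock at row 3

Answer: 3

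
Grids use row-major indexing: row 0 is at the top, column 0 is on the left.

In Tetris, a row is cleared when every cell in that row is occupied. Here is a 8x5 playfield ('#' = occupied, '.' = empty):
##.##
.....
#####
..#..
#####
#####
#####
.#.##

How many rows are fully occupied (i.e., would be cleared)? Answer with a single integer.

Check each row:
  row 0: 1 empty cell -> not full
  row 1: 5 empty cells -> not full
  row 2: 0 empty cells -> FULL (clear)
  row 3: 4 empty cells -> not full
  row 4: 0 empty cells -> FULL (clear)
  row 5: 0 empty cells -> FULL (clear)
  row 6: 0 empty cells -> FULL (clear)
  row 7: 2 empty cells -> not full
Total rows cleared: 4

Answer: 4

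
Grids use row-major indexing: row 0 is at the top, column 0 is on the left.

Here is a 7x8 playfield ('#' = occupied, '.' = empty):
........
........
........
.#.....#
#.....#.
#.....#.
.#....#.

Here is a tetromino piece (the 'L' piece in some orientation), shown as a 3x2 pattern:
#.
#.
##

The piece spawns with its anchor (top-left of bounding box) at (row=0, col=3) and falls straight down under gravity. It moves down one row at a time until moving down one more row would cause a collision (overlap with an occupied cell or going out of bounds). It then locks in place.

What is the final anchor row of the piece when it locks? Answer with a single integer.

Spawn at (row=0, col=3). Try each row:
  row 0: fits
  row 1: fits
  row 2: fits
  row 3: fits
  row 4: fits
  row 5: blocked -> lock at row 4

Answer: 4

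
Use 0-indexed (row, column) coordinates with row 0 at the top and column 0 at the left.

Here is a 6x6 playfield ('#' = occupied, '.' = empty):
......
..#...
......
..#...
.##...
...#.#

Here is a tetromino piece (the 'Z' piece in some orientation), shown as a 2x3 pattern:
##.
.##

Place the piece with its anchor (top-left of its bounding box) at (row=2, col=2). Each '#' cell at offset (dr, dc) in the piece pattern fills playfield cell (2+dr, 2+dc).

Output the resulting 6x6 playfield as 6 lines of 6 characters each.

Answer: ......
..#...
..##..
..###.
.##...
...#.#

Derivation:
Fill (2+0,2+0) = (2,2)
Fill (2+0,2+1) = (2,3)
Fill (2+1,2+1) = (3,3)
Fill (2+1,2+2) = (3,4)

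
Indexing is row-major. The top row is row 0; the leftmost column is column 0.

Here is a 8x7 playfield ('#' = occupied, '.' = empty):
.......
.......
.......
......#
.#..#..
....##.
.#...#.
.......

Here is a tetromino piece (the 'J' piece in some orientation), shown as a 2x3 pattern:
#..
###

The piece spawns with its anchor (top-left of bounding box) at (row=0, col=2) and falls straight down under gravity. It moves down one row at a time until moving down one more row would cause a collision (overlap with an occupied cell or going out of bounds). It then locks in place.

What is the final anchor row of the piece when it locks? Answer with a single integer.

Spawn at (row=0, col=2). Try each row:
  row 0: fits
  row 1: fits
  row 2: fits
  row 3: blocked -> lock at row 2

Answer: 2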